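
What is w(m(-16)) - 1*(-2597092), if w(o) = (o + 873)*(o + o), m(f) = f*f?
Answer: 3175140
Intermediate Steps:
m(f) = f²
w(o) = 2*o*(873 + o) (w(o) = (873 + o)*(2*o) = 2*o*(873 + o))
w(m(-16)) - 1*(-2597092) = 2*(-16)²*(873 + (-16)²) - 1*(-2597092) = 2*256*(873 + 256) + 2597092 = 2*256*1129 + 2597092 = 578048 + 2597092 = 3175140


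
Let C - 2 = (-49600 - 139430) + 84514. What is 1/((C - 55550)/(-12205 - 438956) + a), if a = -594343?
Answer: -451161/268144222159 ≈ -1.6825e-6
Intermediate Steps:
C = -104514 (C = 2 + ((-49600 - 139430) + 84514) = 2 + (-189030 + 84514) = 2 - 104516 = -104514)
1/((C - 55550)/(-12205 - 438956) + a) = 1/((-104514 - 55550)/(-12205 - 438956) - 594343) = 1/(-160064/(-451161) - 594343) = 1/(-160064*(-1/451161) - 594343) = 1/(160064/451161 - 594343) = 1/(-268144222159/451161) = -451161/268144222159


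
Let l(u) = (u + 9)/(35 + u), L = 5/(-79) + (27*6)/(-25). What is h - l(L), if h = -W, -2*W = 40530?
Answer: 569464339/28101 ≈ 20265.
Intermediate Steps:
W = -20265 (W = -1/2*40530 = -20265)
L = -12923/1975 (L = 5*(-1/79) + 162*(-1/25) = -5/79 - 162/25 = -12923/1975 ≈ -6.5433)
l(u) = (9 + u)/(35 + u)
h = 20265 (h = -1*(-20265) = 20265)
h - l(L) = 20265 - (9 - 12923/1975)/(35 - 12923/1975) = 20265 - 4852/(56202/1975*1975) = 20265 - 1975*4852/(56202*1975) = 20265 - 1*2426/28101 = 20265 - 2426/28101 = 569464339/28101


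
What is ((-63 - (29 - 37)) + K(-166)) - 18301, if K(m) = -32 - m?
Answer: -18222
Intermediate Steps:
((-63 - (29 - 37)) + K(-166)) - 18301 = ((-63 - (29 - 37)) + (-32 - 1*(-166))) - 18301 = ((-63 - 1*(-8)) + (-32 + 166)) - 18301 = ((-63 + 8) + 134) - 18301 = (-55 + 134) - 18301 = 79 - 18301 = -18222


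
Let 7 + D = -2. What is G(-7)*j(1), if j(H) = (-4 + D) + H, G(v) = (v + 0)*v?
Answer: -588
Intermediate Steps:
D = -9 (D = -7 - 2 = -9)
G(v) = v**2 (G(v) = v*v = v**2)
j(H) = -13 + H (j(H) = (-4 - 9) + H = -13 + H)
G(-7)*j(1) = (-7)**2*(-13 + 1) = 49*(-12) = -588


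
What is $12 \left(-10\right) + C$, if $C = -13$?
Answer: $-133$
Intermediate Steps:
$12 \left(-10\right) + C = 12 \left(-10\right) - 13 = -120 - 13 = -133$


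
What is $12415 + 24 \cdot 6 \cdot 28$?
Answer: $16447$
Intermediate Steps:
$12415 + 24 \cdot 6 \cdot 28 = 12415 + 144 \cdot 28 = 12415 + 4032 = 16447$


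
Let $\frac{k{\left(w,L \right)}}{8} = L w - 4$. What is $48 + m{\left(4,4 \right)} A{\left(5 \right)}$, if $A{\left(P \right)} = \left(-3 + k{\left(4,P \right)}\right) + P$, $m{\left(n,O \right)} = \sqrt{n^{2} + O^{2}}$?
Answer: $48 + 520 \sqrt{2} \approx 783.39$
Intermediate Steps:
$k{\left(w,L \right)} = -32 + 8 L w$ ($k{\left(w,L \right)} = 8 \left(L w - 4\right) = 8 \left(-4 + L w\right) = -32 + 8 L w$)
$m{\left(n,O \right)} = \sqrt{O^{2} + n^{2}}$
$A{\left(P \right)} = -35 + 33 P$ ($A{\left(P \right)} = \left(-3 + \left(-32 + 8 P 4\right)\right) + P = \left(-3 + \left(-32 + 32 P\right)\right) + P = \left(-35 + 32 P\right) + P = -35 + 33 P$)
$48 + m{\left(4,4 \right)} A{\left(5 \right)} = 48 + \sqrt{4^{2} + 4^{2}} \left(-35 + 33 \cdot 5\right) = 48 + \sqrt{16 + 16} \left(-35 + 165\right) = 48 + \sqrt{32} \cdot 130 = 48 + 4 \sqrt{2} \cdot 130 = 48 + 520 \sqrt{2}$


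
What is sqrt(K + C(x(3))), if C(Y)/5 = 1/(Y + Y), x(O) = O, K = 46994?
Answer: sqrt(1691814)/6 ≈ 216.78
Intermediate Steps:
C(Y) = 5/(2*Y) (C(Y) = 5/(Y + Y) = 5/((2*Y)) = 5*(1/(2*Y)) = 5/(2*Y))
sqrt(K + C(x(3))) = sqrt(46994 + (5/2)/3) = sqrt(46994 + (5/2)*(1/3)) = sqrt(46994 + 5/6) = sqrt(281969/6) = sqrt(1691814)/6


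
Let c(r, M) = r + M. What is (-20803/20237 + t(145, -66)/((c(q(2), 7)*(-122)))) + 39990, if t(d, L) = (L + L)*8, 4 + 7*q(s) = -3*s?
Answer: 641765595795/16047941 ≈ 39991.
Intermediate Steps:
q(s) = -4/7 - 3*s/7 (q(s) = -4/7 + (-3*s)/7 = -4/7 - 3*s/7)
c(r, M) = M + r
t(d, L) = 16*L (t(d, L) = (2*L)*8 = 16*L)
(-20803/20237 + t(145, -66)/((c(q(2), 7)*(-122)))) + 39990 = (-20803/20237 + (16*(-66))/(((7 + (-4/7 - 3/7*2))*(-122)))) + 39990 = (-20803*1/20237 - 1056*(-1/(122*(7 + (-4/7 - 6/7))))) + 39990 = (-20803/20237 - 1056*(-1/(122*(7 - 10/7)))) + 39990 = (-20803/20237 - 1056/((39/7)*(-122))) + 39990 = (-20803/20237 - 1056/(-4758/7)) + 39990 = (-20803/20237 - 1056*(-7/4758)) + 39990 = (-20803/20237 + 1232/793) + 39990 = 8435205/16047941 + 39990 = 641765595795/16047941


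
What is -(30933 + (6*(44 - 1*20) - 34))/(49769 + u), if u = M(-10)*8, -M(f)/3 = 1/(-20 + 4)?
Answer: -62086/99541 ≈ -0.62372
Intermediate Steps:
M(f) = 3/16 (M(f) = -3/(-20 + 4) = -3/(-16) = -3*(-1/16) = 3/16)
u = 3/2 (u = (3/16)*8 = 3/2 ≈ 1.5000)
-(30933 + (6*(44 - 1*20) - 34))/(49769 + u) = -(30933 + (6*(44 - 1*20) - 34))/(49769 + 3/2) = -(30933 + (6*(44 - 20) - 34))/99541/2 = -(30933 + (6*24 - 34))*2/99541 = -(30933 + (144 - 34))*2/99541 = -(30933 + 110)*2/99541 = -31043*2/99541 = -1*62086/99541 = -62086/99541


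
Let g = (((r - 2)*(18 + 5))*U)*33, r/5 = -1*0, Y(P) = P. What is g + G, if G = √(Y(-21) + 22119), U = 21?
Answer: -31878 + √22098 ≈ -31729.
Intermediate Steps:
G = √22098 (G = √(-21 + 22119) = √22098 ≈ 148.65)
r = 0 (r = 5*(-1*0) = 5*0 = 0)
g = -31878 (g = (((0 - 2)*(18 + 5))*21)*33 = (-2*23*21)*33 = -46*21*33 = -966*33 = -31878)
g + G = -31878 + √22098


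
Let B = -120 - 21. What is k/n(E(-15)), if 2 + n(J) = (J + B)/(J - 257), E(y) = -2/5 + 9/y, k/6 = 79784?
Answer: -61752816/187 ≈ -3.3023e+5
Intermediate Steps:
k = 478704 (k = 6*79784 = 478704)
E(y) = -⅖ + 9/y (E(y) = -2*⅕ + 9/y = -⅖ + 9/y)
B = -141
n(J) = -2 + (-141 + J)/(-257 + J) (n(J) = -2 + (J - 141)/(J - 257) = -2 + (-141 + J)/(-257 + J))
k/n(E(-15)) = 478704/(((373 - (-⅖ + 9/(-15)))/(-257 + (-⅖ + 9/(-15))))) = 478704/(((373 - (-⅖ + 9*(-1/15)))/(-257 + (-⅖ + 9*(-1/15))))) = 478704/(((373 - (-⅖ - ⅗))/(-257 + (-⅖ - ⅗)))) = 478704/(((373 - 1*(-1))/(-257 - 1))) = 478704/(((373 + 1)/(-258))) = 478704/((-1/258*374)) = 478704/(-187/129) = 478704*(-129/187) = -61752816/187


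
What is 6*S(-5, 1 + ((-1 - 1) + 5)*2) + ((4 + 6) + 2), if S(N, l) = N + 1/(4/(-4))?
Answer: -24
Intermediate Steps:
S(N, l) = -1 + N (S(N, l) = N + 1/(4*(-¼)) = N + 1/(-1) = N - 1 = -1 + N)
6*S(-5, 1 + ((-1 - 1) + 5)*2) + ((4 + 6) + 2) = 6*(-1 - 5) + ((4 + 6) + 2) = 6*(-6) + (10 + 2) = -36 + 12 = -24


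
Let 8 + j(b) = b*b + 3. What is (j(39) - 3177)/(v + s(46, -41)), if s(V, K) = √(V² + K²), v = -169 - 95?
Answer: 438504/65899 + 1661*√3797/65899 ≈ 8.2073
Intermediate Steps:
v = -264
j(b) = -5 + b² (j(b) = -8 + (b*b + 3) = -8 + (b² + 3) = -8 + (3 + b²) = -5 + b²)
s(V, K) = √(K² + V²)
(j(39) - 3177)/(v + s(46, -41)) = ((-5 + 39²) - 3177)/(-264 + √((-41)² + 46²)) = ((-5 + 1521) - 3177)/(-264 + √(1681 + 2116)) = (1516 - 3177)/(-264 + √3797) = -1661/(-264 + √3797)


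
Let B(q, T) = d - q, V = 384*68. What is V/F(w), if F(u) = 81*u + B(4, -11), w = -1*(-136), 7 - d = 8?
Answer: 26112/11011 ≈ 2.3714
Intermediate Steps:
V = 26112
d = -1 (d = 7 - 1*8 = 7 - 8 = -1)
B(q, T) = -1 - q
w = 136
F(u) = -5 + 81*u (F(u) = 81*u + (-1 - 1*4) = 81*u + (-1 - 4) = 81*u - 5 = -5 + 81*u)
V/F(w) = 26112/(-5 + 81*136) = 26112/(-5 + 11016) = 26112/11011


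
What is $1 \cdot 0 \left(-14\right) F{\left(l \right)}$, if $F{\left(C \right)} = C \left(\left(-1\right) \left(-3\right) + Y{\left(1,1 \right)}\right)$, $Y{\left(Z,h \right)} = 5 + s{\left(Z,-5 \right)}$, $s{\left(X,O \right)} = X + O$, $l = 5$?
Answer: $0$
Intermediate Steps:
$s{\left(X,O \right)} = O + X$
$Y{\left(Z,h \right)} = Z$ ($Y{\left(Z,h \right)} = 5 + \left(-5 + Z\right) = Z$)
$F{\left(C \right)} = 4 C$ ($F{\left(C \right)} = C \left(\left(-1\right) \left(-3\right) + 1\right) = C \left(3 + 1\right) = C 4 = 4 C$)
$1 \cdot 0 \left(-14\right) F{\left(l \right)} = 1 \cdot 0 \left(-14\right) 4 \cdot 5 = 0 \left(-14\right) 20 = 0 \cdot 20 = 0$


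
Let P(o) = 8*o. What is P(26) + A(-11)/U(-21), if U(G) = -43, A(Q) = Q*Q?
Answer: 8823/43 ≈ 205.19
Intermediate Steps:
A(Q) = Q**2
P(26) + A(-11)/U(-21) = 8*26 + (-11)**2/(-43) = 208 + 121*(-1/43) = 208 - 121/43 = 8823/43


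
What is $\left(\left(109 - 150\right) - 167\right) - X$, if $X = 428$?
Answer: $-636$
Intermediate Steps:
$\left(\left(109 - 150\right) - 167\right) - X = \left(\left(109 - 150\right) - 167\right) - 428 = \left(-41 - 167\right) - 428 = -208 - 428 = -636$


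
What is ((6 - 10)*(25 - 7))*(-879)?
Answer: 63288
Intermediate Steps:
((6 - 10)*(25 - 7))*(-879) = -4*18*(-879) = -72*(-879) = 63288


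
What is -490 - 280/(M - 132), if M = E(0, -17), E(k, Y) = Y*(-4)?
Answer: -3885/8 ≈ -485.63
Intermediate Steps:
E(k, Y) = -4*Y
M = 68 (M = -4*(-17) = 68)
-490 - 280/(M - 132) = -490 - 280/(68 - 132) = -490 - 280/(-64) = -490 - 1/64*(-280) = -490 + 35/8 = -3885/8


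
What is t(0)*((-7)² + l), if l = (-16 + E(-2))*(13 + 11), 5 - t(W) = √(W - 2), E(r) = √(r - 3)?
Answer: (-335 + 24*I*√5)*(5 - I*√2) ≈ -1599.1 + 742.09*I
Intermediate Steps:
E(r) = √(-3 + r)
t(W) = 5 - √(-2 + W) (t(W) = 5 - √(W - 2) = 5 - √(-2 + W))
l = -384 + 24*I*√5 (l = (-16 + √(-3 - 2))*(13 + 11) = (-16 + √(-5))*24 = (-16 + I*√5)*24 = -384 + 24*I*√5 ≈ -384.0 + 53.666*I)
t(0)*((-7)² + l) = (5 - √(-2 + 0))*((-7)² + (-384 + 24*I*√5)) = (5 - √(-2))*(49 + (-384 + 24*I*√5)) = (5 - I*√2)*(-335 + 24*I*√5) = (-335 + 24*I*√5)*(5 - I*√2)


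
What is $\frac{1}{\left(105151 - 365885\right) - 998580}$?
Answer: $- \frac{1}{1259314} \approx -7.9408 \cdot 10^{-7}$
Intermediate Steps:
$\frac{1}{\left(105151 - 365885\right) - 998580} = \frac{1}{-260734 - 998580} = \frac{1}{-1259314} = - \frac{1}{1259314}$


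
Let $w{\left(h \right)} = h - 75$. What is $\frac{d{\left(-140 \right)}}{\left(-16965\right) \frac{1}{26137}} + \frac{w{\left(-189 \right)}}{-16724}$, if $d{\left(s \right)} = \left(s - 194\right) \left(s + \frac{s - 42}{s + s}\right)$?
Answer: $- \frac{16953836670671}{236435550} \approx -71706.0$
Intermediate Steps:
$w{\left(h \right)} = -75 + h$ ($w{\left(h \right)} = h - 75 = -75 + h$)
$d{\left(s \right)} = \left(-194 + s\right) \left(s + \frac{-42 + s}{2 s}\right)$
$\frac{d{\left(-140 \right)}}{\left(-16965\right) \frac{1}{26137}} + \frac{w{\left(-189 \right)}}{-16724} = \frac{-118 + \left(-140\right)^{2} + \frac{4074}{-140} - -27090}{\left(-16965\right) \frac{1}{26137}} + \frac{-75 - 189}{-16724} = \frac{-118 + 19600 + 4074 \left(- \frac{1}{140}\right) + 27090}{\left(-16965\right) \frac{1}{26137}} - - \frac{66}{4181} = \frac{-118 + 19600 - \frac{291}{10} + 27090}{- \frac{16965}{26137}} + \frac{66}{4181} = \frac{465429}{10} \left(- \frac{26137}{16965}\right) + \frac{66}{4181} = - \frac{4054972591}{56550} + \frac{66}{4181} = - \frac{16953836670671}{236435550}$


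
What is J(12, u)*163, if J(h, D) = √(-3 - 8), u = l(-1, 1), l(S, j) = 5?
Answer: 163*I*√11 ≈ 540.61*I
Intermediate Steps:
u = 5
J(h, D) = I*√11 (J(h, D) = √(-11) = I*√11)
J(12, u)*163 = (I*√11)*163 = 163*I*√11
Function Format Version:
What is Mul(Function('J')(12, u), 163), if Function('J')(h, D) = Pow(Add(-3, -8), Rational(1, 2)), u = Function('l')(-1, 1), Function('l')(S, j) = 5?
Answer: Mul(163, I, Pow(11, Rational(1, 2))) ≈ Mul(540.61, I)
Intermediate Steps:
u = 5
Function('J')(h, D) = Mul(I, Pow(11, Rational(1, 2))) (Function('J')(h, D) = Pow(-11, Rational(1, 2)) = Mul(I, Pow(11, Rational(1, 2))))
Mul(Function('J')(12, u), 163) = Mul(Mul(I, Pow(11, Rational(1, 2))), 163) = Mul(163, I, Pow(11, Rational(1, 2)))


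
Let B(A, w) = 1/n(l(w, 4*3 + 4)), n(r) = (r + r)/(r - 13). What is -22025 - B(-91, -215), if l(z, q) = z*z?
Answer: -1018128731/46225 ≈ -22026.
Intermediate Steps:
l(z, q) = z**2
n(r) = 2*r/(-13 + r) (n(r) = (2*r)/(-13 + r) = 2*r/(-13 + r))
B(A, w) = (-13 + w**2)/(2*w**2) (B(A, w) = 1/(2*w**2/(-13 + w**2)) = (-13 + w**2)/(2*w**2))
-22025 - B(-91, -215) = -22025 - (-13 + (-215)**2)/(2*(-215)**2) = -22025 - (-13 + 46225)/(2*46225) = -22025 - 46212/(2*46225) = -22025 - 1*23106/46225 = -22025 - 23106/46225 = -1018128731/46225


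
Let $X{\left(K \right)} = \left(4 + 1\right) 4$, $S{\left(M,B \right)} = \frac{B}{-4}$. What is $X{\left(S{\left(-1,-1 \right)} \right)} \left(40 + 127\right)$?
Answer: $3340$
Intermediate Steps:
$S{\left(M,B \right)} = - \frac{B}{4}$ ($S{\left(M,B \right)} = B \left(- \frac{1}{4}\right) = - \frac{B}{4}$)
$X{\left(K \right)} = 20$ ($X{\left(K \right)} = 5 \cdot 4 = 20$)
$X{\left(S{\left(-1,-1 \right)} \right)} \left(40 + 127\right) = 20 \left(40 + 127\right) = 20 \cdot 167 = 3340$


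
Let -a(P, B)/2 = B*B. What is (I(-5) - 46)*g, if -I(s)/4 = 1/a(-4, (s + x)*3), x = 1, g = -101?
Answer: 334411/72 ≈ 4644.6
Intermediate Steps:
a(P, B) = -2*B² (a(P, B) = -2*B*B = -2*B²)
I(s) = 2/(3 + 3*s)² (I(s) = -4*(-1/(18*(s + 1)²)) = -4*(-1/(18*(1 + s)²)) = -4*(-1/(2*(3 + 3*s)²)) = -(-2)/(3 + 3*s)² = 2/(3 + 3*s)²)
(I(-5) - 46)*g = (2/(9*(1 - 5)²) - 46)*(-101) = ((2/9)/(-4)² - 46)*(-101) = ((2/9)*(1/16) - 46)*(-101) = (1/72 - 46)*(-101) = -3311/72*(-101) = 334411/72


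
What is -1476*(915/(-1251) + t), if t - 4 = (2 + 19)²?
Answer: -91147920/139 ≈ -6.5574e+5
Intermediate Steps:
t = 445 (t = 4 + (2 + 19)² = 4 + 21² = 4 + 441 = 445)
-1476*(915/(-1251) + t) = -1476*(915/(-1251) + 445) = -1476*(915*(-1/1251) + 445) = -1476*(-305/417 + 445) = -1476*185260/417 = -91147920/139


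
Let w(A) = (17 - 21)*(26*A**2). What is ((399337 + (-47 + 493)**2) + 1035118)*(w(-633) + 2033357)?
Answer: -64744048075929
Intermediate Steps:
w(A) = -104*A**2
((399337 + (-47 + 493)**2) + 1035118)*(w(-633) + 2033357) = ((399337 + (-47 + 493)**2) + 1035118)*(-104*(-633)**2 + 2033357) = ((399337 + 446**2) + 1035118)*(-104*400689 + 2033357) = ((399337 + 198916) + 1035118)*(-41671656 + 2033357) = (598253 + 1035118)*(-39638299) = 1633371*(-39638299) = -64744048075929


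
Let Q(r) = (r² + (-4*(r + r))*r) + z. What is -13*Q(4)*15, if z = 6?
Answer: 20670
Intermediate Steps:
Q(r) = 6 - 7*r² (Q(r) = (r² + (-4*(r + r))*r) + 6 = (r² + (-8*r)*r) + 6 = (r² - 8*r²) + 6 = -7*r² + 6 = 6 - 7*r²)
-13*Q(4)*15 = -13*(6 - 7*4²)*15 = -13*(6 - 7*16)*15 = -13*(6 - 112)*15 = -13*(-106)*15 = 1378*15 = 20670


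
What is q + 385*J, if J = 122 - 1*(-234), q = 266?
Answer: 137326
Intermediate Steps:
J = 356 (J = 122 + 234 = 356)
q + 385*J = 266 + 385*356 = 266 + 137060 = 137326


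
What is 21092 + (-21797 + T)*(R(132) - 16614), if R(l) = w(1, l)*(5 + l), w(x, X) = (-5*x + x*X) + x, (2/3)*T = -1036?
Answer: -21508530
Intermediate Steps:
T = -1554 (T = (3/2)*(-1036) = -1554)
w(x, X) = -4*x + X*x (w(x, X) = (-5*x + X*x) + x = -4*x + X*x)
R(l) = (-4 + l)*(5 + l) (R(l) = (1*(-4 + l))*(5 + l) = (-4 + l)*(5 + l))
21092 + (-21797 + T)*(R(132) - 16614) = 21092 + (-21797 - 1554)*((-4 + 132)*(5 + 132) - 16614) = 21092 - 23351*(128*137 - 16614) = 21092 - 23351*(17536 - 16614) = 21092 - 23351*922 = 21092 - 21529622 = -21508530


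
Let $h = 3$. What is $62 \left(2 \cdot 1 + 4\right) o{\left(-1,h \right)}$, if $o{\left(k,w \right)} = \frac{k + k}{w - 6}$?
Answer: $248$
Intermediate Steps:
$o{\left(k,w \right)} = \frac{2 k}{-6 + w}$
$62 \left(2 \cdot 1 + 4\right) o{\left(-1,h \right)} = 62 \left(2 \cdot 1 + 4\right) 2 \left(-1\right) \frac{1}{-6 + 3} = 62 \left(2 + 4\right) 2 \left(-1\right) \frac{1}{-3} = 62 \cdot 6 \cdot 2 \left(-1\right) \left(- \frac{1}{3}\right) = 372 \cdot \frac{2}{3} = 248$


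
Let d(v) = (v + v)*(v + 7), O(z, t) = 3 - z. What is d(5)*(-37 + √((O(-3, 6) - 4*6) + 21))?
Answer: -4440 + 120*√3 ≈ -4232.2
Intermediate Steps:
d(v) = 2*v*(7 + v) (d(v) = (2*v)*(7 + v) = 2*v*(7 + v))
d(5)*(-37 + √((O(-3, 6) - 4*6) + 21)) = (2*5*(7 + 5))*(-37 + √(((3 - 1*(-3)) - 4*6) + 21)) = (2*5*12)*(-37 + √(((3 + 3) - 24) + 21)) = 120*(-37 + √((6 - 24) + 21)) = 120*(-37 + √(-18 + 21)) = 120*(-37 + √3) = -4440 + 120*√3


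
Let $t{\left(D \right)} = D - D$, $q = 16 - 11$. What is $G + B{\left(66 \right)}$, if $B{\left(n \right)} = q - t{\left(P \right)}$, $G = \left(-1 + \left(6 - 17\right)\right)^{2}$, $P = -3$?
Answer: $149$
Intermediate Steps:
$G = 144$ ($G = \left(-1 - 11\right)^{2} = \left(-12\right)^{2} = 144$)
$q = 5$
$t{\left(D \right)} = 0$
$B{\left(n \right)} = 5$ ($B{\left(n \right)} = 5 - 0 = 5 + 0 = 5$)
$G + B{\left(66 \right)} = 144 + 5 = 149$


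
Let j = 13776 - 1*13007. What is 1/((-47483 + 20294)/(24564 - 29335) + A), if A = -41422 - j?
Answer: -4771/201266072 ≈ -2.3705e-5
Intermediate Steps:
j = 769 (j = 13776 - 13007 = 769)
A = -42191 (A = -41422 - 1*769 = -41422 - 769 = -42191)
1/((-47483 + 20294)/(24564 - 29335) + A) = 1/((-47483 + 20294)/(24564 - 29335) - 42191) = 1/(-27189/(-4771) - 42191) = 1/(-27189*(-1/4771) - 42191) = 1/(27189/4771 - 42191) = 1/(-201266072/4771) = -4771/201266072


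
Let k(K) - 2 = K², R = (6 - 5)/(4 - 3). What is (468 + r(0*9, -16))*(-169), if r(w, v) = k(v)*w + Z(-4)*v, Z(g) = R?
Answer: -76388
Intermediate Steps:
R = 1 (R = 1/1 = 1*1 = 1)
Z(g) = 1
k(K) = 2 + K²
r(w, v) = v + w*(2 + v²) (r(w, v) = (2 + v²)*w + 1*v = w*(2 + v²) + v = v + w*(2 + v²))
(468 + r(0*9, -16))*(-169) = (468 + (-16 + (0*9)*(2 + (-16)²)))*(-169) = (468 + (-16 + 0*(2 + 256)))*(-169) = (468 + (-16 + 0*258))*(-169) = (468 + (-16 + 0))*(-169) = (468 - 16)*(-169) = 452*(-169) = -76388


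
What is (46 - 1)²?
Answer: 2025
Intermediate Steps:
(46 - 1)² = 45² = 2025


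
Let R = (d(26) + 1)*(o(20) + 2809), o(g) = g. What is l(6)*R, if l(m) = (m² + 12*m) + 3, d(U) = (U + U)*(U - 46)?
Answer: -326265741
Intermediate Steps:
d(U) = 2*U*(-46 + U) (d(U) = (2*U)*(-46 + U) = 2*U*(-46 + U))
l(m) = 3 + m² + 12*m
R = -2939331 (R = (2*26*(-46 + 26) + 1)*(20 + 2809) = (2*26*(-20) + 1)*2829 = (-1040 + 1)*2829 = -1039*2829 = -2939331)
l(6)*R = (3 + 6² + 12*6)*(-2939331) = (3 + 36 + 72)*(-2939331) = 111*(-2939331) = -326265741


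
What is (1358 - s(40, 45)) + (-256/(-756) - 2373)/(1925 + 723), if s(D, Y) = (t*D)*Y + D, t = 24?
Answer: -20961216737/500472 ≈ -41883.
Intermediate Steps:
s(D, Y) = D + 24*D*Y (s(D, Y) = (24*D)*Y + D = 24*D*Y + D = D + 24*D*Y)
(1358 - s(40, 45)) + (-256/(-756) - 2373)/(1925 + 723) = (1358 - 40*(1 + 24*45)) + (-256/(-756) - 2373)/(1925 + 723) = (1358 - 40*(1 + 1080)) + (-256*(-1/756) - 2373)/2648 = (1358 - 40*1081) + (64/189 - 2373)*(1/2648) = (1358 - 1*43240) - 448433/189*1/2648 = (1358 - 43240) - 448433/500472 = -41882 - 448433/500472 = -20961216737/500472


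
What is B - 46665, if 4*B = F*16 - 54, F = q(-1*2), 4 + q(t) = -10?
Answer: -93469/2 ≈ -46735.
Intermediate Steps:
q(t) = -14 (q(t) = -4 - 10 = -14)
F = -14
B = -139/2 (B = (-14*16 - 54)/4 = (-224 - 54)/4 = (¼)*(-278) = -139/2 ≈ -69.500)
B - 46665 = -139/2 - 46665 = -93469/2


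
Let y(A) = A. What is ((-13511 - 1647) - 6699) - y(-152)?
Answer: -21705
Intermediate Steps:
((-13511 - 1647) - 6699) - y(-152) = ((-13511 - 1647) - 6699) - 1*(-152) = (-15158 - 6699) + 152 = -21857 + 152 = -21705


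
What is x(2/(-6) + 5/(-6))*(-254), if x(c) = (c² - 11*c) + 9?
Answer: -106045/18 ≈ -5891.4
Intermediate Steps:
x(c) = 9 + c² - 11*c
x(2/(-6) + 5/(-6))*(-254) = (9 + (2/(-6) + 5/(-6))² - 11*(2/(-6) + 5/(-6)))*(-254) = (9 + (2*(-⅙) + 5*(-⅙))² - 11*(2*(-⅙) + 5*(-⅙)))*(-254) = (9 + (-⅓ - ⅚)² - 11*(-⅓ - ⅚))*(-254) = (9 + (-7/6)² - 11*(-7/6))*(-254) = (9 + 49/36 + 77/6)*(-254) = (835/36)*(-254) = -106045/18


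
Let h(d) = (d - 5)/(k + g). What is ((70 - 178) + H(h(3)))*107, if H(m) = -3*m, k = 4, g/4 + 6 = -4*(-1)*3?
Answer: -161463/14 ≈ -11533.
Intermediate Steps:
g = 24 (g = -24 + 4*(-4*(-1)*3) = -24 + 4*(4*3) = -24 + 4*12 = -24 + 48 = 24)
h(d) = -5/28 + d/28 (h(d) = (d - 5)/(4 + 24) = (-5 + d)/28 = (-5 + d)*(1/28) = -5/28 + d/28)
((70 - 178) + H(h(3)))*107 = ((70 - 178) - 3*(-5/28 + (1/28)*3))*107 = (-108 - 3*(-5/28 + 3/28))*107 = (-108 - 3*(-1/14))*107 = (-108 + 3/14)*107 = -1509/14*107 = -161463/14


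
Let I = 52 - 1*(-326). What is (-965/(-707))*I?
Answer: 52110/101 ≈ 515.94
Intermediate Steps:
I = 378 (I = 52 + 326 = 378)
(-965/(-707))*I = -965/(-707)*378 = -965*(-1/707)*378 = (965/707)*378 = 52110/101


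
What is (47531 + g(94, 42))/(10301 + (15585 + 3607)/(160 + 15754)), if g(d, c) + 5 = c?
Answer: 378498576/81974653 ≈ 4.6173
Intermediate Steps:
g(d, c) = -5 + c
(47531 + g(94, 42))/(10301 + (15585 + 3607)/(160 + 15754)) = (47531 + (-5 + 42))/(10301 + (15585 + 3607)/(160 + 15754)) = (47531 + 37)/(10301 + 19192/15914) = 47568/(10301 + 19192*(1/15914)) = 47568/(10301 + 9596/7957) = 47568/(81974653/7957) = 47568*(7957/81974653) = 378498576/81974653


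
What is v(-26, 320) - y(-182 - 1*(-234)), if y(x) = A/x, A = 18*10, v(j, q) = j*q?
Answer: -108205/13 ≈ -8323.5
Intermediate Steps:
A = 180
y(x) = 180/x
v(-26, 320) - y(-182 - 1*(-234)) = -26*320 - 180/(-182 - 1*(-234)) = -8320 - 180/(-182 + 234) = -8320 - 180/52 = -8320 - 1*45/13 = -8320 - 45/13 = -108205/13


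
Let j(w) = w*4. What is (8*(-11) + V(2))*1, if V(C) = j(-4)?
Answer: -104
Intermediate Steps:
j(w) = 4*w
V(C) = -16 (V(C) = 4*(-4) = -16)
(8*(-11) + V(2))*1 = (8*(-11) - 16)*1 = (-88 - 16)*1 = -104*1 = -104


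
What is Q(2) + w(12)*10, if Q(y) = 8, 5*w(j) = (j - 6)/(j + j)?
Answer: 17/2 ≈ 8.5000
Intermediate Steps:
w(j) = (-6 + j)/(10*j) (w(j) = ((j - 6)/(j + j))/5 = ((-6 + j)/((2*j)))/5 = ((-6 + j)*(1/(2*j)))/5 = ((-6 + j)/(2*j))/5 = (-6 + j)/(10*j))
Q(2) + w(12)*10 = 8 + ((⅒)*(-6 + 12)/12)*10 = 8 + ((⅒)*(1/12)*6)*10 = 8 + (1/20)*10 = 8 + ½ = 17/2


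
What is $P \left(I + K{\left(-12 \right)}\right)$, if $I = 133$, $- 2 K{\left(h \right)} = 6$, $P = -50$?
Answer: $-6500$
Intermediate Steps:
$K{\left(h \right)} = -3$ ($K{\left(h \right)} = \left(- \frac{1}{2}\right) 6 = -3$)
$P \left(I + K{\left(-12 \right)}\right) = - 50 \left(133 - 3\right) = \left(-50\right) 130 = -6500$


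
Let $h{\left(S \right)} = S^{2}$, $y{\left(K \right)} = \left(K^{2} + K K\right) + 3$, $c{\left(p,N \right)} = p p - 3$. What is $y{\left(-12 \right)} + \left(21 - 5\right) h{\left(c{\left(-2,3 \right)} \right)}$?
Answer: $307$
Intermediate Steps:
$c{\left(p,N \right)} = -3 + p^{2}$ ($c{\left(p,N \right)} = p^{2} - 3 = -3 + p^{2}$)
$y{\left(K \right)} = 3 + 2 K^{2}$ ($y{\left(K \right)} = \left(K^{2} + K^{2}\right) + 3 = 2 K^{2} + 3 = 3 + 2 K^{2}$)
$y{\left(-12 \right)} + \left(21 - 5\right) h{\left(c{\left(-2,3 \right)} \right)} = \left(3 + 2 \left(-12\right)^{2}\right) + \left(21 - 5\right) \left(-3 + \left(-2\right)^{2}\right)^{2} = \left(3 + 2 \cdot 144\right) + 16 \left(-3 + 4\right)^{2} = \left(3 + 288\right) + 16 \cdot 1^{2} = 291 + 16 \cdot 1 = 291 + 16 = 307$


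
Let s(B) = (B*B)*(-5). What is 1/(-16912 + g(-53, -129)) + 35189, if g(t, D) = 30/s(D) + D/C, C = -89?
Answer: 293773659726896/8348451511 ≈ 35189.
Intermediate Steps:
s(B) = -5*B² (s(B) = B²*(-5) = -5*B²)
g(t, D) = -6/D² - D/89 (g(t, D) = 30/((-5*D²)) + D/(-89) = 30*(-1/(5*D²)) + D*(-1/89) = -6/D² - D/89)
1/(-16912 + g(-53, -129)) + 35189 = 1/(-16912 + (-6/(-129)² - 1/89*(-129))) + 35189 = 1/(-16912 + (-6*1/16641 + 129/89)) + 35189 = 1/(-16912 + (-2/5547 + 129/89)) + 35189 = 1/(-16912 + 715385/493683) + 35189 = 1/(-8348451511/493683) + 35189 = -493683/8348451511 + 35189 = 293773659726896/8348451511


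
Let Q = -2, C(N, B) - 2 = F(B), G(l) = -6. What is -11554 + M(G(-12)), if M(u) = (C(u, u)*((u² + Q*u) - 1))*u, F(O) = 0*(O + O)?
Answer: -12118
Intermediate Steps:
F(O) = 0 (F(O) = 0*(2*O) = 0)
C(N, B) = 2 (C(N, B) = 2 + 0 = 2)
M(u) = u*(-2 - 4*u + 2*u²) (M(u) = (2*((u² - 2*u) - 1))*u = (2*(-1 + u² - 2*u))*u = (-2 - 4*u + 2*u²)*u = u*(-2 - 4*u + 2*u²))
-11554 + M(G(-12)) = -11554 + 2*(-6)*(-1 + (-6)² - 2*(-6)) = -11554 + 2*(-6)*(-1 + 36 + 12) = -11554 + 2*(-6)*47 = -11554 - 564 = -12118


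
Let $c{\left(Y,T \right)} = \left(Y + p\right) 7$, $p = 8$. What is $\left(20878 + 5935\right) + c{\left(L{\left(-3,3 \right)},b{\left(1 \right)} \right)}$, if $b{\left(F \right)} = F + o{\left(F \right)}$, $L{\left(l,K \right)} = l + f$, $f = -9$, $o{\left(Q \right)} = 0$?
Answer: $26785$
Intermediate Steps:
$L{\left(l,K \right)} = -9 + l$ ($L{\left(l,K \right)} = l - 9 = -9 + l$)
$b{\left(F \right)} = F$ ($b{\left(F \right)} = F + 0 = F$)
$c{\left(Y,T \right)} = 56 + 7 Y$ ($c{\left(Y,T \right)} = \left(Y + 8\right) 7 = \left(8 + Y\right) 7 = 56 + 7 Y$)
$\left(20878 + 5935\right) + c{\left(L{\left(-3,3 \right)},b{\left(1 \right)} \right)} = \left(20878 + 5935\right) + \left(56 + 7 \left(-9 - 3\right)\right) = 26813 + \left(56 + 7 \left(-12\right)\right) = 26813 + \left(56 - 84\right) = 26813 - 28 = 26785$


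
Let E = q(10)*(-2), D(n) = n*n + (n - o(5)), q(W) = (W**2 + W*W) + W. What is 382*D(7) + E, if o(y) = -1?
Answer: 21354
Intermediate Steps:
q(W) = W + 2*W**2 (q(W) = (W**2 + W**2) + W = 2*W**2 + W = W + 2*W**2)
D(n) = 1 + n + n**2 (D(n) = n*n + (n - 1*(-1)) = n**2 + (n + 1) = n**2 + (1 + n) = 1 + n + n**2)
E = -420 (E = (10*(1 + 2*10))*(-2) = (10*(1 + 20))*(-2) = (10*21)*(-2) = 210*(-2) = -420)
382*D(7) + E = 382*(1 + 7 + 7**2) - 420 = 382*(1 + 7 + 49) - 420 = 382*57 - 420 = 21774 - 420 = 21354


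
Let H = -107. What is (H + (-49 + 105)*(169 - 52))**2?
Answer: 41538025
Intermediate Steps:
(H + (-49 + 105)*(169 - 52))**2 = (-107 + (-49 + 105)*(169 - 52))**2 = (-107 + 56*117)**2 = (-107 + 6552)**2 = 6445**2 = 41538025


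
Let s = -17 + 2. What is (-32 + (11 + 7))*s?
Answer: 210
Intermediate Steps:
s = -15
(-32 + (11 + 7))*s = (-32 + (11 + 7))*(-15) = (-32 + 18)*(-15) = -14*(-15) = 210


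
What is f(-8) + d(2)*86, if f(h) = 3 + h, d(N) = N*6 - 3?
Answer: 769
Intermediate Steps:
d(N) = -3 + 6*N (d(N) = 6*N - 3 = -3 + 6*N)
f(-8) + d(2)*86 = (3 - 8) + (-3 + 6*2)*86 = -5 + (-3 + 12)*86 = -5 + 9*86 = -5 + 774 = 769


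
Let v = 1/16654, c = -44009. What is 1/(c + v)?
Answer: -16654/732925885 ≈ -2.2723e-5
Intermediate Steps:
v = 1/16654 ≈ 6.0046e-5
1/(c + v) = 1/(-44009 + 1/16654) = 1/(-732925885/16654) = -16654/732925885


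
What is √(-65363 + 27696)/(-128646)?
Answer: -I*√37667/128646 ≈ -0.0015086*I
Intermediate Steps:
√(-65363 + 27696)/(-128646) = √(-37667)*(-1/128646) = (I*√37667)*(-1/128646) = -I*√37667/128646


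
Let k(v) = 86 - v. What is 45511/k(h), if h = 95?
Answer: -45511/9 ≈ -5056.8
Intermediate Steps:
45511/k(h) = 45511/(86 - 1*95) = 45511/(86 - 95) = 45511/(-9) = 45511*(-1/9) = -45511/9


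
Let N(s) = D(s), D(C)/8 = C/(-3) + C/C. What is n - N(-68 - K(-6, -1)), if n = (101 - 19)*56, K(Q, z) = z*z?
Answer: 4400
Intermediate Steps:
D(C) = 8 - 8*C/3 (D(C) = 8*(C/(-3) + C/C) = 8*(C*(-⅓) + 1) = 8*(-C/3 + 1) = 8*(1 - C/3) = 8 - 8*C/3)
K(Q, z) = z²
N(s) = 8 - 8*s/3
n = 4592 (n = 82*56 = 4592)
n - N(-68 - K(-6, -1)) = 4592 - (8 - 8*(-68 - 1*(-1)²)/3) = 4592 - (8 - 8*(-68 - 1*1)/3) = 4592 - (8 - 8*(-68 - 1)/3) = 4592 - (8 - 8/3*(-69)) = 4592 - (8 + 184) = 4592 - 1*192 = 4592 - 192 = 4400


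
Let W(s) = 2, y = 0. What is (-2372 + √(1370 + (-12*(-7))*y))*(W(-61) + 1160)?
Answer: -2756264 + 1162*√1370 ≈ -2.7133e+6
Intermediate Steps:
(-2372 + √(1370 + (-12*(-7))*y))*(W(-61) + 1160) = (-2372 + √(1370 - 12*(-7)*0))*(2 + 1160) = (-2372 + √(1370 + 84*0))*1162 = (-2372 + √(1370 + 0))*1162 = (-2372 + √1370)*1162 = -2756264 + 1162*√1370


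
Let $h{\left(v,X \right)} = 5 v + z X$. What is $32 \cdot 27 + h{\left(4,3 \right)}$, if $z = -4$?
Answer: $872$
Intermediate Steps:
$h{\left(v,X \right)} = - 4 X + 5 v$ ($h{\left(v,X \right)} = 5 v - 4 X = - 4 X + 5 v$)
$32 \cdot 27 + h{\left(4,3 \right)} = 32 \cdot 27 + \left(\left(-4\right) 3 + 5 \cdot 4\right) = 864 + \left(-12 + 20\right) = 864 + 8 = 872$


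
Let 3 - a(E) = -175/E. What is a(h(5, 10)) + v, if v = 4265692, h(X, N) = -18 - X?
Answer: 98110810/23 ≈ 4.2657e+6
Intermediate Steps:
a(E) = 3 + 175/E (a(E) = 3 - (-175)/E = 3 + 175/E)
a(h(5, 10)) + v = (3 + 175/(-18 - 1*5)) + 4265692 = (3 + 175/(-18 - 5)) + 4265692 = (3 + 175/(-23)) + 4265692 = (3 + 175*(-1/23)) + 4265692 = (3 - 175/23) + 4265692 = -106/23 + 4265692 = 98110810/23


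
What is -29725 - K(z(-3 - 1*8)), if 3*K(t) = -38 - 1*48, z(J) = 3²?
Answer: -89089/3 ≈ -29696.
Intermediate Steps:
z(J) = 9
K(t) = -86/3 (K(t) = (-38 - 1*48)/3 = (-38 - 48)/3 = (⅓)*(-86) = -86/3)
-29725 - K(z(-3 - 1*8)) = -29725 - 1*(-86/3) = -29725 + 86/3 = -89089/3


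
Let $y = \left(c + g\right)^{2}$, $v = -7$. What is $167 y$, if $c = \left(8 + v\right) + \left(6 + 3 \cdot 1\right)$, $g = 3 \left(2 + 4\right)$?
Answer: $130928$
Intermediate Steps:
$g = 18$ ($g = 3 \cdot 6 = 18$)
$c = 10$ ($c = \left(8 - 7\right) + \left(6 + 3 \cdot 1\right) = 1 + \left(6 + 3\right) = 1 + 9 = 10$)
$y = 784$ ($y = \left(10 + 18\right)^{2} = 28^{2} = 784$)
$167 y = 167 \cdot 784 = 130928$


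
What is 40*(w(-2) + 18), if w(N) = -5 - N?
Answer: 600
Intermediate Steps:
40*(w(-2) + 18) = 40*((-5 - 1*(-2)) + 18) = 40*((-5 + 2) + 18) = 40*(-3 + 18) = 40*15 = 600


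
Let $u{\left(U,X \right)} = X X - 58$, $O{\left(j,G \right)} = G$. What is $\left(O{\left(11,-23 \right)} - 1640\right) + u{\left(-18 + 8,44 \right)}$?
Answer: $215$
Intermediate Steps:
$u{\left(U,X \right)} = -58 + X^{2}$ ($u{\left(U,X \right)} = X^{2} - 58 = -58 + X^{2}$)
$\left(O{\left(11,-23 \right)} - 1640\right) + u{\left(-18 + 8,44 \right)} = \left(-23 - 1640\right) - \left(58 - 44^{2}\right) = -1663 + \left(-58 + 1936\right) = -1663 + 1878 = 215$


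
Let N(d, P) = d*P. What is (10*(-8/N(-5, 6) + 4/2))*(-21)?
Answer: -476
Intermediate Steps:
N(d, P) = P*d
(10*(-8/N(-5, 6) + 4/2))*(-21) = (10*(-8/(6*(-5)) + 4/2))*(-21) = (10*(-8/(-30) + 4*(1/2)))*(-21) = (10*(-8*(-1/30) + 2))*(-21) = (10*(4/15 + 2))*(-21) = (10*(34/15))*(-21) = (68/3)*(-21) = -476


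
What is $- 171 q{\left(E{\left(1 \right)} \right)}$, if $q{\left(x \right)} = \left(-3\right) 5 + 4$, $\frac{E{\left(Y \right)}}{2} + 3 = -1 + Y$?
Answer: $1881$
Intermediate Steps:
$E{\left(Y \right)} = -8 + 2 Y$ ($E{\left(Y \right)} = -6 + 2 \left(-1 + Y\right) = -6 + \left(-2 + 2 Y\right) = -8 + 2 Y$)
$q{\left(x \right)} = -11$ ($q{\left(x \right)} = -15 + 4 = -11$)
$- 171 q{\left(E{\left(1 \right)} \right)} = \left(-171\right) \left(-11\right) = 1881$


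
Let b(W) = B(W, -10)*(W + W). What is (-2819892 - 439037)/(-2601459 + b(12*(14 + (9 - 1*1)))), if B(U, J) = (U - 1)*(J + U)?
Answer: -3258929/32669997 ≈ -0.099753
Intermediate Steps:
B(U, J) = (-1 + U)*(J + U)
b(W) = 2*W*(10 + W**2 - 11*W) (b(W) = (W**2 - 1*(-10) - W - 10*W)*(W + W) = (W**2 + 10 - W - 10*W)*(2*W) = (10 + W**2 - 11*W)*(2*W) = 2*W*(10 + W**2 - 11*W))
(-2819892 - 439037)/(-2601459 + b(12*(14 + (9 - 1*1)))) = (-2819892 - 439037)/(-2601459 + 2*(12*(14 + (9 - 1*1)))*(10 + (12*(14 + (9 - 1*1)))**2 - 132*(14 + (9 - 1*1)))) = -3258929/(-2601459 + 2*(12*(14 + (9 - 1)))*(10 + (12*(14 + (9 - 1)))**2 - 132*(14 + (9 - 1)))) = -3258929/(-2601459 + 2*(12*(14 + 8))*(10 + (12*(14 + 8))**2 - 132*(14 + 8))) = -3258929/(-2601459 + 2*(12*22)*(10 + (12*22)**2 - 132*22)) = -3258929/(-2601459 + 2*264*(10 + 264**2 - 11*264)) = -3258929/(-2601459 + 2*264*(10 + 69696 - 2904)) = -3258929/(-2601459 + 2*264*66802) = -3258929/(-2601459 + 35271456) = -3258929/32669997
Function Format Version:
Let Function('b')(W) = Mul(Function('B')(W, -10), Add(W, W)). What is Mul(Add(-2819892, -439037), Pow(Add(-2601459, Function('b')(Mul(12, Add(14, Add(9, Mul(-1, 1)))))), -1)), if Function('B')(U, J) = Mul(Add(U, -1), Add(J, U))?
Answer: Rational(-3258929, 32669997) ≈ -0.099753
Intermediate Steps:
Function('B')(U, J) = Mul(Add(-1, U), Add(J, U))
Function('b')(W) = Mul(2, W, Add(10, Pow(W, 2), Mul(-11, W))) (Function('b')(W) = Mul(Add(Pow(W, 2), Mul(-1, -10), Mul(-1, W), Mul(-10, W)), Add(W, W)) = Mul(Add(Pow(W, 2), 10, Mul(-1, W), Mul(-10, W)), Mul(2, W)) = Mul(Add(10, Pow(W, 2), Mul(-11, W)), Mul(2, W)) = Mul(2, W, Add(10, Pow(W, 2), Mul(-11, W))))
Mul(Add(-2819892, -439037), Pow(Add(-2601459, Function('b')(Mul(12, Add(14, Add(9, Mul(-1, 1)))))), -1)) = Mul(Add(-2819892, -439037), Pow(Add(-2601459, Mul(2, Mul(12, Add(14, Add(9, Mul(-1, 1)))), Add(10, Pow(Mul(12, Add(14, Add(9, Mul(-1, 1)))), 2), Mul(-11, Mul(12, Add(14, Add(9, Mul(-1, 1)))))))), -1)) = Mul(-3258929, Pow(Add(-2601459, Mul(2, Mul(12, Add(14, Add(9, -1))), Add(10, Pow(Mul(12, Add(14, Add(9, -1))), 2), Mul(-11, Mul(12, Add(14, Add(9, -1))))))), -1)) = Mul(-3258929, Pow(Add(-2601459, Mul(2, Mul(12, Add(14, 8)), Add(10, Pow(Mul(12, Add(14, 8)), 2), Mul(-11, Mul(12, Add(14, 8)))))), -1)) = Mul(-3258929, Pow(Add(-2601459, Mul(2, Mul(12, 22), Add(10, Pow(Mul(12, 22), 2), Mul(-11, Mul(12, 22))))), -1)) = Mul(-3258929, Pow(Add(-2601459, Mul(2, 264, Add(10, Pow(264, 2), Mul(-11, 264)))), -1)) = Mul(-3258929, Pow(Add(-2601459, Mul(2, 264, Add(10, 69696, -2904))), -1)) = Mul(-3258929, Pow(Add(-2601459, Mul(2, 264, 66802)), -1)) = Mul(-3258929, Pow(Add(-2601459, 35271456), -1)) = Mul(-3258929, Pow(32669997, -1)) = Mul(-3258929, Rational(1, 32669997)) = Rational(-3258929, 32669997)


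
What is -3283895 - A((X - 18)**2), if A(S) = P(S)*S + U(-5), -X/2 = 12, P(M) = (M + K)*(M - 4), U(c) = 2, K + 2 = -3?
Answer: -5464345657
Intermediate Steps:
K = -5 (K = -2 - 3 = -5)
P(M) = (-5 + M)*(-4 + M) (P(M) = (M - 5)*(M - 4) = (-5 + M)*(-4 + M))
X = -24 (X = -2*12 = -24)
A(S) = 2 + S*(20 + S**2 - 9*S) (A(S) = (20 + S**2 - 9*S)*S + 2 = S*(20 + S**2 - 9*S) + 2 = 2 + S*(20 + S**2 - 9*S))
-3283895 - A((X - 18)**2) = -3283895 - (2 + (-24 - 18)**2*(20 + ((-24 - 18)**2)**2 - 9*(-24 - 18)**2)) = -3283895 - (2 + (-42)**2*(20 + ((-42)**2)**2 - 9*(-42)**2)) = -3283895 - (2 + 1764*(20 + 1764**2 - 9*1764)) = -3283895 - (2 + 1764*(20 + 3111696 - 15876)) = -3283895 - (2 + 1764*3095840) = -3283895 - (2 + 5461061760) = -3283895 - 1*5461061762 = -3283895 - 5461061762 = -5464345657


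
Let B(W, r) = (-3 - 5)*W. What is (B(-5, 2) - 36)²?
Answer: 16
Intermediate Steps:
B(W, r) = -8*W
(B(-5, 2) - 36)² = (-8*(-5) - 36)² = (40 - 36)² = 4² = 16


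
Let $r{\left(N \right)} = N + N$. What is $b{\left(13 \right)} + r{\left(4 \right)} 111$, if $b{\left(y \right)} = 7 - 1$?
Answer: $894$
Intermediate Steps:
$b{\left(y \right)} = 6$
$r{\left(N \right)} = 2 N$
$b{\left(13 \right)} + r{\left(4 \right)} 111 = 6 + 2 \cdot 4 \cdot 111 = 6 + 8 \cdot 111 = 6 + 888 = 894$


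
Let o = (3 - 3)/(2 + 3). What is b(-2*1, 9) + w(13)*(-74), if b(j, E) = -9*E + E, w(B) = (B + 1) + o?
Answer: -1108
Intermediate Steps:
o = 0 (o = 0/5 = 0*(⅕) = 0)
w(B) = 1 + B (w(B) = (B + 1) + 0 = (1 + B) + 0 = 1 + B)
b(j, E) = -8*E
b(-2*1, 9) + w(13)*(-74) = -8*9 + (1 + 13)*(-74) = -72 + 14*(-74) = -72 - 1036 = -1108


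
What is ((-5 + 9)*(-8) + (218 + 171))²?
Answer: 127449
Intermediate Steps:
((-5 + 9)*(-8) + (218 + 171))² = (4*(-8) + 389)² = (-32 + 389)² = 357² = 127449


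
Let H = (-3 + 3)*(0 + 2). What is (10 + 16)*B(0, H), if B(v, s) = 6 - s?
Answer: 156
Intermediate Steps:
H = 0 (H = 0*2 = 0)
(10 + 16)*B(0, H) = (10 + 16)*(6 - 1*0) = 26*(6 + 0) = 26*6 = 156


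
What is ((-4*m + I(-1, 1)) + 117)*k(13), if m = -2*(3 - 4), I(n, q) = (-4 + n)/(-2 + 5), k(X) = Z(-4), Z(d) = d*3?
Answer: -1288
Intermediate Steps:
Z(d) = 3*d
k(X) = -12 (k(X) = 3*(-4) = -12)
I(n, q) = -4/3 + n/3 (I(n, q) = (-4 + n)/3 = (-4 + n)*(⅓) = -4/3 + n/3)
m = 2 (m = -2*(-1) = 2)
((-4*m + I(-1, 1)) + 117)*k(13) = ((-4*2 + (-4/3 + (⅓)*(-1))) + 117)*(-12) = ((-8 + (-4/3 - ⅓)) + 117)*(-12) = ((-8 - 5/3) + 117)*(-12) = (-29/3 + 117)*(-12) = (322/3)*(-12) = -1288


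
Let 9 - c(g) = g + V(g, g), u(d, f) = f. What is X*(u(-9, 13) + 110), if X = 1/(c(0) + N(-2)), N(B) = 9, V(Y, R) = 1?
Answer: 123/17 ≈ 7.2353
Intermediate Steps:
c(g) = 8 - g (c(g) = 9 - (g + 1) = 9 - (1 + g) = 9 + (-1 - g) = 8 - g)
X = 1/17 (X = 1/((8 - 1*0) + 9) = 1/((8 + 0) + 9) = 1/(8 + 9) = 1/17 ≈ 0.058824)
X*(u(-9, 13) + 110) = (13 + 110)/17 = (1/17)*123 = 123/17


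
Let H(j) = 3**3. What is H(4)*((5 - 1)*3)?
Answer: 324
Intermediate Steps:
H(j) = 27
H(4)*((5 - 1)*3) = 27*((5 - 1)*3) = 27*(4*3) = 27*12 = 324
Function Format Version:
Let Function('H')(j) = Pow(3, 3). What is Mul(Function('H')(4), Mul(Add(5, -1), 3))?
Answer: 324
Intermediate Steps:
Function('H')(j) = 27
Mul(Function('H')(4), Mul(Add(5, -1), 3)) = Mul(27, Mul(Add(5, -1), 3)) = Mul(27, Mul(4, 3)) = Mul(27, 12) = 324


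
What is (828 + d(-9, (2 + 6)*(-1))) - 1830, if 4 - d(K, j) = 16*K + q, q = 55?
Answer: -909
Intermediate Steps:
d(K, j) = -51 - 16*K (d(K, j) = 4 - (16*K + 55) = 4 - (55 + 16*K) = 4 + (-55 - 16*K) = -51 - 16*K)
(828 + d(-9, (2 + 6)*(-1))) - 1830 = (828 + (-51 - 16*(-9))) - 1830 = (828 + (-51 + 144)) - 1830 = (828 + 93) - 1830 = 921 - 1830 = -909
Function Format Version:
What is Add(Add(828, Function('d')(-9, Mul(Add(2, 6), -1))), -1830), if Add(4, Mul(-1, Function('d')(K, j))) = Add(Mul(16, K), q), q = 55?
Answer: -909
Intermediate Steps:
Function('d')(K, j) = Add(-51, Mul(-16, K)) (Function('d')(K, j) = Add(4, Mul(-1, Add(Mul(16, K), 55))) = Add(4, Mul(-1, Add(55, Mul(16, K)))) = Add(4, Add(-55, Mul(-16, K))) = Add(-51, Mul(-16, K)))
Add(Add(828, Function('d')(-9, Mul(Add(2, 6), -1))), -1830) = Add(Add(828, Add(-51, Mul(-16, -9))), -1830) = Add(Add(828, Add(-51, 144)), -1830) = Add(Add(828, 93), -1830) = Add(921, -1830) = -909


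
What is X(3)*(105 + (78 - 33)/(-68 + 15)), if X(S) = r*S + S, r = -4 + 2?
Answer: -16560/53 ≈ -312.45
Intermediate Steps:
r = -2
X(S) = -S (X(S) = -2*S + S = -S)
X(3)*(105 + (78 - 33)/(-68 + 15)) = (-1*3)*(105 + (78 - 33)/(-68 + 15)) = -3*(105 + 45/(-53)) = -3*(105 + 45*(-1/53)) = -3*(105 - 45/53) = -3*5520/53 = -16560/53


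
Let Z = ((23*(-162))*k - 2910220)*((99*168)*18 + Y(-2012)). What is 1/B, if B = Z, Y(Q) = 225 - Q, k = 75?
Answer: -1/962045937710 ≈ -1.0395e-12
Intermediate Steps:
Z = -962045937710 (Z = ((23*(-162))*75 - 2910220)*((99*168)*18 + (225 - 1*(-2012))) = (-3726*75 - 2910220)*(16632*18 + (225 + 2012)) = (-279450 - 2910220)*(299376 + 2237) = -3189670*301613 = -962045937710)
B = -962045937710
1/B = 1/(-962045937710) = -1/962045937710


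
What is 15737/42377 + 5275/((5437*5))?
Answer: 130269804/230403749 ≈ 0.56540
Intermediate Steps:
15737/42377 + 5275/((5437*5)) = 15737*(1/42377) + 5275/27185 = 15737/42377 + 5275*(1/27185) = 15737/42377 + 1055/5437 = 130269804/230403749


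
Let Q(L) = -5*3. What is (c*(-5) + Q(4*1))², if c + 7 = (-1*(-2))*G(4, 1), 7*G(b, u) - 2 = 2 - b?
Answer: 400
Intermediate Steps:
G(b, u) = 4/7 - b/7 (G(b, u) = 2/7 + (2 - b)/7 = 2/7 + (2/7 - b/7) = 4/7 - b/7)
c = -7 (c = -7 + (-1*(-2))*(4/7 - ⅐*4) = -7 + 2*(4/7 - 4/7) = -7 + 2*0 = -7 + 0 = -7)
Q(L) = -15
(c*(-5) + Q(4*1))² = (-7*(-5) - 15)² = (35 - 15)² = 20² = 400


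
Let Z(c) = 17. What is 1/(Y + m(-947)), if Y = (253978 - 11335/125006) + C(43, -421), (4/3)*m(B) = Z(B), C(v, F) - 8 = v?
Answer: 250012/63513463331 ≈ 3.9364e-6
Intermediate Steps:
C(v, F) = 8 + v
m(B) = 51/4 (m(B) = (¾)*17 = 51/4)
Y = 31755137839/125006 (Y = (253978 - 11335/125006) + (8 + 43) = (253978 - 11335*1/125006) + 51 = (253978 - 11335/125006) + 51 = 31748762533/125006 + 51 = 31755137839/125006 ≈ 2.5403e+5)
1/(Y + m(-947)) = 1/(31755137839/125006 + 51/4) = 1/(63513463331/250012) = 250012/63513463331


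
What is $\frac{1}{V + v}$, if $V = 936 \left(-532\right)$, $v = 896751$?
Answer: $\frac{1}{398799} \approx 2.5075 \cdot 10^{-6}$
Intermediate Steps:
$V = -497952$
$\frac{1}{V + v} = \frac{1}{-497952 + 896751} = \frac{1}{398799}$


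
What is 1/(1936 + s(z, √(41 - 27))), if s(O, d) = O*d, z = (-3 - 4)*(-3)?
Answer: 968/1870961 - 21*√14/3741922 ≈ 0.00049638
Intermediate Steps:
z = 21 (z = -7*(-3) = 21)
1/(1936 + s(z, √(41 - 27))) = 1/(1936 + 21*√(41 - 27)) = 1/(1936 + 21*√14)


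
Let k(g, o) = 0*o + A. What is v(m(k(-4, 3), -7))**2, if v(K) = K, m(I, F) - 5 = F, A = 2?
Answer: 4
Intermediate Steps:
k(g, o) = 2 (k(g, o) = 0*o + 2 = 0 + 2 = 2)
m(I, F) = 5 + F
v(m(k(-4, 3), -7))**2 = (5 - 7)**2 = (-2)**2 = 4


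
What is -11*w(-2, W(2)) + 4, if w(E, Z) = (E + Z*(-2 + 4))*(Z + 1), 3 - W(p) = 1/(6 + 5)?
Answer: -1762/11 ≈ -160.18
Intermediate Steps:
W(p) = 32/11 (W(p) = 3 - 1/(6 + 5) = 3 - 1/11 = 32/11)
w(E, Z) = (1 + Z)*(E + 2*Z) (w(E, Z) = (E + Z*2)*(1 + Z) = (E + 2*Z)*(1 + Z) = (1 + Z)*(E + 2*Z))
-11*w(-2, W(2)) + 4 = -11*(-2 + 2*(32/11) + 2*(32/11)² - 2*32/11) + 4 = -11*(-2 + 64/11 + 2*(1024/121) - 64/11) + 4 = -11*(-2 + 64/11 + 2048/121 - 64/11) + 4 = -11*1806/121 + 4 = -1806/11 + 4 = -1762/11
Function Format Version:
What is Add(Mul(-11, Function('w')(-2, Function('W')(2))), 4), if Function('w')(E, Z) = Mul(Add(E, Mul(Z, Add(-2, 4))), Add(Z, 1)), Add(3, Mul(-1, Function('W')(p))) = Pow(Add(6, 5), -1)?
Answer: Rational(-1762, 11) ≈ -160.18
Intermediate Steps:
Function('W')(p) = Rational(32, 11) (Function('W')(p) = Add(3, Mul(-1, Pow(Add(6, 5), -1))) = Add(3, Mul(-1, Pow(11, -1))) = Add(3, Mul(-1, Rational(1, 11))) = Add(3, Rational(-1, 11)) = Rational(32, 11))
Function('w')(E, Z) = Mul(Add(1, Z), Add(E, Mul(2, Z))) (Function('w')(E, Z) = Mul(Add(E, Mul(Z, 2)), Add(1, Z)) = Mul(Add(E, Mul(2, Z)), Add(1, Z)) = Mul(Add(1, Z), Add(E, Mul(2, Z))))
Add(Mul(-11, Function('w')(-2, Function('W')(2))), 4) = Add(Mul(-11, Add(-2, Mul(2, Rational(32, 11)), Mul(2, Pow(Rational(32, 11), 2)), Mul(-2, Rational(32, 11)))), 4) = Add(Mul(-11, Add(-2, Rational(64, 11), Mul(2, Rational(1024, 121)), Rational(-64, 11))), 4) = Add(Mul(-11, Add(-2, Rational(64, 11), Rational(2048, 121), Rational(-64, 11))), 4) = Add(Mul(-11, Rational(1806, 121)), 4) = Add(Rational(-1806, 11), 4) = Rational(-1762, 11)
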